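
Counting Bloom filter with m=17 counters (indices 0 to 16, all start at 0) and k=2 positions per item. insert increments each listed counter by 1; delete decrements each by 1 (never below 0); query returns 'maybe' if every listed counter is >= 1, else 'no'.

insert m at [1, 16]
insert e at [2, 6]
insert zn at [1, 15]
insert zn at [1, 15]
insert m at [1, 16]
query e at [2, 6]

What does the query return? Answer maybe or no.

Step 1: insert m at [1, 16] -> counters=[0,1,0,0,0,0,0,0,0,0,0,0,0,0,0,0,1]
Step 2: insert e at [2, 6] -> counters=[0,1,1,0,0,0,1,0,0,0,0,0,0,0,0,0,1]
Step 3: insert zn at [1, 15] -> counters=[0,2,1,0,0,0,1,0,0,0,0,0,0,0,0,1,1]
Step 4: insert zn at [1, 15] -> counters=[0,3,1,0,0,0,1,0,0,0,0,0,0,0,0,2,1]
Step 5: insert m at [1, 16] -> counters=[0,4,1,0,0,0,1,0,0,0,0,0,0,0,0,2,2]
Query e: check counters[2]=1 counters[6]=1 -> maybe

Answer: maybe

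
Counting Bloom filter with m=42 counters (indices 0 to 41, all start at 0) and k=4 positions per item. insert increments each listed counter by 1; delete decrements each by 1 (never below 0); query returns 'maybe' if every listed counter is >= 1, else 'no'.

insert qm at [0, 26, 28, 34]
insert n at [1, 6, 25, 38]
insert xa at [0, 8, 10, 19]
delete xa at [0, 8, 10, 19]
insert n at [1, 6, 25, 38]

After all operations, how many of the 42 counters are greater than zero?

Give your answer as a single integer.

Answer: 8

Derivation:
Step 1: insert qm at [0, 26, 28, 34] -> counters=[1,0,0,0,0,0,0,0,0,0,0,0,0,0,0,0,0,0,0,0,0,0,0,0,0,0,1,0,1,0,0,0,0,0,1,0,0,0,0,0,0,0]
Step 2: insert n at [1, 6, 25, 38] -> counters=[1,1,0,0,0,0,1,0,0,0,0,0,0,0,0,0,0,0,0,0,0,0,0,0,0,1,1,0,1,0,0,0,0,0,1,0,0,0,1,0,0,0]
Step 3: insert xa at [0, 8, 10, 19] -> counters=[2,1,0,0,0,0,1,0,1,0,1,0,0,0,0,0,0,0,0,1,0,0,0,0,0,1,1,0,1,0,0,0,0,0,1,0,0,0,1,0,0,0]
Step 4: delete xa at [0, 8, 10, 19] -> counters=[1,1,0,0,0,0,1,0,0,0,0,0,0,0,0,0,0,0,0,0,0,0,0,0,0,1,1,0,1,0,0,0,0,0,1,0,0,0,1,0,0,0]
Step 5: insert n at [1, 6, 25, 38] -> counters=[1,2,0,0,0,0,2,0,0,0,0,0,0,0,0,0,0,0,0,0,0,0,0,0,0,2,1,0,1,0,0,0,0,0,1,0,0,0,2,0,0,0]
Final counters=[1,2,0,0,0,0,2,0,0,0,0,0,0,0,0,0,0,0,0,0,0,0,0,0,0,2,1,0,1,0,0,0,0,0,1,0,0,0,2,0,0,0] -> 8 nonzero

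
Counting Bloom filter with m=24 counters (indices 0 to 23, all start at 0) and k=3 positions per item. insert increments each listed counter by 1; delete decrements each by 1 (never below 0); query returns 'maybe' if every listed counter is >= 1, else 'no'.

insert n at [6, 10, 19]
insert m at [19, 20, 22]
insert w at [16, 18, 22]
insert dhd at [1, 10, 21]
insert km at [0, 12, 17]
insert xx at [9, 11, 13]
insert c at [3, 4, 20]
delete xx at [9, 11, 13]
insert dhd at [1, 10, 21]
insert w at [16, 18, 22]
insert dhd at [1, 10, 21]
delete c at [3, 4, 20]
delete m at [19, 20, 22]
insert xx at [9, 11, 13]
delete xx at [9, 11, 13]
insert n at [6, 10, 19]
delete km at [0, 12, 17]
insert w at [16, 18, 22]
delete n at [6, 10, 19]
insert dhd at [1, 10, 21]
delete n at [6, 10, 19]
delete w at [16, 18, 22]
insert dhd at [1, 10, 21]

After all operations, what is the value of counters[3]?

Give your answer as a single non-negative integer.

Answer: 0

Derivation:
Step 1: insert n at [6, 10, 19] -> counters=[0,0,0,0,0,0,1,0,0,0,1,0,0,0,0,0,0,0,0,1,0,0,0,0]
Step 2: insert m at [19, 20, 22] -> counters=[0,0,0,0,0,0,1,0,0,0,1,0,0,0,0,0,0,0,0,2,1,0,1,0]
Step 3: insert w at [16, 18, 22] -> counters=[0,0,0,0,0,0,1,0,0,0,1,0,0,0,0,0,1,0,1,2,1,0,2,0]
Step 4: insert dhd at [1, 10, 21] -> counters=[0,1,0,0,0,0,1,0,0,0,2,0,0,0,0,0,1,0,1,2,1,1,2,0]
Step 5: insert km at [0, 12, 17] -> counters=[1,1,0,0,0,0,1,0,0,0,2,0,1,0,0,0,1,1,1,2,1,1,2,0]
Step 6: insert xx at [9, 11, 13] -> counters=[1,1,0,0,0,0,1,0,0,1,2,1,1,1,0,0,1,1,1,2,1,1,2,0]
Step 7: insert c at [3, 4, 20] -> counters=[1,1,0,1,1,0,1,0,0,1,2,1,1,1,0,0,1,1,1,2,2,1,2,0]
Step 8: delete xx at [9, 11, 13] -> counters=[1,1,0,1,1,0,1,0,0,0,2,0,1,0,0,0,1,1,1,2,2,1,2,0]
Step 9: insert dhd at [1, 10, 21] -> counters=[1,2,0,1,1,0,1,0,0,0,3,0,1,0,0,0,1,1,1,2,2,2,2,0]
Step 10: insert w at [16, 18, 22] -> counters=[1,2,0,1,1,0,1,0,0,0,3,0,1,0,0,0,2,1,2,2,2,2,3,0]
Step 11: insert dhd at [1, 10, 21] -> counters=[1,3,0,1,1,0,1,0,0,0,4,0,1,0,0,0,2,1,2,2,2,3,3,0]
Step 12: delete c at [3, 4, 20] -> counters=[1,3,0,0,0,0,1,0,0,0,4,0,1,0,0,0,2,1,2,2,1,3,3,0]
Step 13: delete m at [19, 20, 22] -> counters=[1,3,0,0,0,0,1,0,0,0,4,0,1,0,0,0,2,1,2,1,0,3,2,0]
Step 14: insert xx at [9, 11, 13] -> counters=[1,3,0,0,0,0,1,0,0,1,4,1,1,1,0,0,2,1,2,1,0,3,2,0]
Step 15: delete xx at [9, 11, 13] -> counters=[1,3,0,0,0,0,1,0,0,0,4,0,1,0,0,0,2,1,2,1,0,3,2,0]
Step 16: insert n at [6, 10, 19] -> counters=[1,3,0,0,0,0,2,0,0,0,5,0,1,0,0,0,2,1,2,2,0,3,2,0]
Step 17: delete km at [0, 12, 17] -> counters=[0,3,0,0,0,0,2,0,0,0,5,0,0,0,0,0,2,0,2,2,0,3,2,0]
Step 18: insert w at [16, 18, 22] -> counters=[0,3,0,0,0,0,2,0,0,0,5,0,0,0,0,0,3,0,3,2,0,3,3,0]
Step 19: delete n at [6, 10, 19] -> counters=[0,3,0,0,0,0,1,0,0,0,4,0,0,0,0,0,3,0,3,1,0,3,3,0]
Step 20: insert dhd at [1, 10, 21] -> counters=[0,4,0,0,0,0,1,0,0,0,5,0,0,0,0,0,3,0,3,1,0,4,3,0]
Step 21: delete n at [6, 10, 19] -> counters=[0,4,0,0,0,0,0,0,0,0,4,0,0,0,0,0,3,0,3,0,0,4,3,0]
Step 22: delete w at [16, 18, 22] -> counters=[0,4,0,0,0,0,0,0,0,0,4,0,0,0,0,0,2,0,2,0,0,4,2,0]
Step 23: insert dhd at [1, 10, 21] -> counters=[0,5,0,0,0,0,0,0,0,0,5,0,0,0,0,0,2,0,2,0,0,5,2,0]
Final counters=[0,5,0,0,0,0,0,0,0,0,5,0,0,0,0,0,2,0,2,0,0,5,2,0] -> counters[3]=0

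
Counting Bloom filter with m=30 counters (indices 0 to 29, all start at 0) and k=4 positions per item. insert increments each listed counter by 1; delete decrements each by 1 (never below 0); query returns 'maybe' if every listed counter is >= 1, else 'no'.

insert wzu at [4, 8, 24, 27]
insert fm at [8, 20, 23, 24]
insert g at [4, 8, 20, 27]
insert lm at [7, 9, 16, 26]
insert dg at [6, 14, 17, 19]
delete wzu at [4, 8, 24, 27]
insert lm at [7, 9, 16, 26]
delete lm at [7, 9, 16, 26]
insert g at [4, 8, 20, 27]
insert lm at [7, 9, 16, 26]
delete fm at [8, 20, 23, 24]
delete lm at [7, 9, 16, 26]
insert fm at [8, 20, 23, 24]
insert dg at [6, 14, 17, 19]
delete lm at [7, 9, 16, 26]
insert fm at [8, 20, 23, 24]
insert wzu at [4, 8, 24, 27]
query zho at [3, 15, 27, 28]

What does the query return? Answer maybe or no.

Step 1: insert wzu at [4, 8, 24, 27] -> counters=[0,0,0,0,1,0,0,0,1,0,0,0,0,0,0,0,0,0,0,0,0,0,0,0,1,0,0,1,0,0]
Step 2: insert fm at [8, 20, 23, 24] -> counters=[0,0,0,0,1,0,0,0,2,0,0,0,0,0,0,0,0,0,0,0,1,0,0,1,2,0,0,1,0,0]
Step 3: insert g at [4, 8, 20, 27] -> counters=[0,0,0,0,2,0,0,0,3,0,0,0,0,0,0,0,0,0,0,0,2,0,0,1,2,0,0,2,0,0]
Step 4: insert lm at [7, 9, 16, 26] -> counters=[0,0,0,0,2,0,0,1,3,1,0,0,0,0,0,0,1,0,0,0,2,0,0,1,2,0,1,2,0,0]
Step 5: insert dg at [6, 14, 17, 19] -> counters=[0,0,0,0,2,0,1,1,3,1,0,0,0,0,1,0,1,1,0,1,2,0,0,1,2,0,1,2,0,0]
Step 6: delete wzu at [4, 8, 24, 27] -> counters=[0,0,0,0,1,0,1,1,2,1,0,0,0,0,1,0,1,1,0,1,2,0,0,1,1,0,1,1,0,0]
Step 7: insert lm at [7, 9, 16, 26] -> counters=[0,0,0,0,1,0,1,2,2,2,0,0,0,0,1,0,2,1,0,1,2,0,0,1,1,0,2,1,0,0]
Step 8: delete lm at [7, 9, 16, 26] -> counters=[0,0,0,0,1,0,1,1,2,1,0,0,0,0,1,0,1,1,0,1,2,0,0,1,1,0,1,1,0,0]
Step 9: insert g at [4, 8, 20, 27] -> counters=[0,0,0,0,2,0,1,1,3,1,0,0,0,0,1,0,1,1,0,1,3,0,0,1,1,0,1,2,0,0]
Step 10: insert lm at [7, 9, 16, 26] -> counters=[0,0,0,0,2,0,1,2,3,2,0,0,0,0,1,0,2,1,0,1,3,0,0,1,1,0,2,2,0,0]
Step 11: delete fm at [8, 20, 23, 24] -> counters=[0,0,0,0,2,0,1,2,2,2,0,0,0,0,1,0,2,1,0,1,2,0,0,0,0,0,2,2,0,0]
Step 12: delete lm at [7, 9, 16, 26] -> counters=[0,0,0,0,2,0,1,1,2,1,0,0,0,0,1,0,1,1,0,1,2,0,0,0,0,0,1,2,0,0]
Step 13: insert fm at [8, 20, 23, 24] -> counters=[0,0,0,0,2,0,1,1,3,1,0,0,0,0,1,0,1,1,0,1,3,0,0,1,1,0,1,2,0,0]
Step 14: insert dg at [6, 14, 17, 19] -> counters=[0,0,0,0,2,0,2,1,3,1,0,0,0,0,2,0,1,2,0,2,3,0,0,1,1,0,1,2,0,0]
Step 15: delete lm at [7, 9, 16, 26] -> counters=[0,0,0,0,2,0,2,0,3,0,0,0,0,0,2,0,0,2,0,2,3,0,0,1,1,0,0,2,0,0]
Step 16: insert fm at [8, 20, 23, 24] -> counters=[0,0,0,0,2,0,2,0,4,0,0,0,0,0,2,0,0,2,0,2,4,0,0,2,2,0,0,2,0,0]
Step 17: insert wzu at [4, 8, 24, 27] -> counters=[0,0,0,0,3,0,2,0,5,0,0,0,0,0,2,0,0,2,0,2,4,0,0,2,3,0,0,3,0,0]
Query zho: check counters[3]=0 counters[15]=0 counters[27]=3 counters[28]=0 -> no

Answer: no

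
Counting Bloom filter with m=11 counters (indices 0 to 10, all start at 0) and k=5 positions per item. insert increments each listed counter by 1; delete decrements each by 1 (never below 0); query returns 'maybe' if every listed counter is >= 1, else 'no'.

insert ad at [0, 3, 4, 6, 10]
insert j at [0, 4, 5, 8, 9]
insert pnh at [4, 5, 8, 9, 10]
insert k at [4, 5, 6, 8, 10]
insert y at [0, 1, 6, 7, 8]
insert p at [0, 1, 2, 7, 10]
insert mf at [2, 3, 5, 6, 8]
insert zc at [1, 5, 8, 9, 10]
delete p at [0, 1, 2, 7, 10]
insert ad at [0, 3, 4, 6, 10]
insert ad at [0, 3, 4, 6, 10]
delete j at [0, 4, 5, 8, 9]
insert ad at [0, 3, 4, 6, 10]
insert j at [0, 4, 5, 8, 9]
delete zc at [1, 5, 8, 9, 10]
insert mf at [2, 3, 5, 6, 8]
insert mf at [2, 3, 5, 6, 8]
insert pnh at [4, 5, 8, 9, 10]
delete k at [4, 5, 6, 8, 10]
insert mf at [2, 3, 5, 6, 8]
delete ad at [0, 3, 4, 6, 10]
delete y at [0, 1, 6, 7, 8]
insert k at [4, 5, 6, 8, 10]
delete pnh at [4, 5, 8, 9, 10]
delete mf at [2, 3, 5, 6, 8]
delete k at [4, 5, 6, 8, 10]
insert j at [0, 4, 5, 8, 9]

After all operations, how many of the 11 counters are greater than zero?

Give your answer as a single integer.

Answer: 9

Derivation:
Step 1: insert ad at [0, 3, 4, 6, 10] -> counters=[1,0,0,1,1,0,1,0,0,0,1]
Step 2: insert j at [0, 4, 5, 8, 9] -> counters=[2,0,0,1,2,1,1,0,1,1,1]
Step 3: insert pnh at [4, 5, 8, 9, 10] -> counters=[2,0,0,1,3,2,1,0,2,2,2]
Step 4: insert k at [4, 5, 6, 8, 10] -> counters=[2,0,0,1,4,3,2,0,3,2,3]
Step 5: insert y at [0, 1, 6, 7, 8] -> counters=[3,1,0,1,4,3,3,1,4,2,3]
Step 6: insert p at [0, 1, 2, 7, 10] -> counters=[4,2,1,1,4,3,3,2,4,2,4]
Step 7: insert mf at [2, 3, 5, 6, 8] -> counters=[4,2,2,2,4,4,4,2,5,2,4]
Step 8: insert zc at [1, 5, 8, 9, 10] -> counters=[4,3,2,2,4,5,4,2,6,3,5]
Step 9: delete p at [0, 1, 2, 7, 10] -> counters=[3,2,1,2,4,5,4,1,6,3,4]
Step 10: insert ad at [0, 3, 4, 6, 10] -> counters=[4,2,1,3,5,5,5,1,6,3,5]
Step 11: insert ad at [0, 3, 4, 6, 10] -> counters=[5,2,1,4,6,5,6,1,6,3,6]
Step 12: delete j at [0, 4, 5, 8, 9] -> counters=[4,2,1,4,5,4,6,1,5,2,6]
Step 13: insert ad at [0, 3, 4, 6, 10] -> counters=[5,2,1,5,6,4,7,1,5,2,7]
Step 14: insert j at [0, 4, 5, 8, 9] -> counters=[6,2,1,5,7,5,7,1,6,3,7]
Step 15: delete zc at [1, 5, 8, 9, 10] -> counters=[6,1,1,5,7,4,7,1,5,2,6]
Step 16: insert mf at [2, 3, 5, 6, 8] -> counters=[6,1,2,6,7,5,8,1,6,2,6]
Step 17: insert mf at [2, 3, 5, 6, 8] -> counters=[6,1,3,7,7,6,9,1,7,2,6]
Step 18: insert pnh at [4, 5, 8, 9, 10] -> counters=[6,1,3,7,8,7,9,1,8,3,7]
Step 19: delete k at [4, 5, 6, 8, 10] -> counters=[6,1,3,7,7,6,8,1,7,3,6]
Step 20: insert mf at [2, 3, 5, 6, 8] -> counters=[6,1,4,8,7,7,9,1,8,3,6]
Step 21: delete ad at [0, 3, 4, 6, 10] -> counters=[5,1,4,7,6,7,8,1,8,3,5]
Step 22: delete y at [0, 1, 6, 7, 8] -> counters=[4,0,4,7,6,7,7,0,7,3,5]
Step 23: insert k at [4, 5, 6, 8, 10] -> counters=[4,0,4,7,7,8,8,0,8,3,6]
Step 24: delete pnh at [4, 5, 8, 9, 10] -> counters=[4,0,4,7,6,7,8,0,7,2,5]
Step 25: delete mf at [2, 3, 5, 6, 8] -> counters=[4,0,3,6,6,6,7,0,6,2,5]
Step 26: delete k at [4, 5, 6, 8, 10] -> counters=[4,0,3,6,5,5,6,0,5,2,4]
Step 27: insert j at [0, 4, 5, 8, 9] -> counters=[5,0,3,6,6,6,6,0,6,3,4]
Final counters=[5,0,3,6,6,6,6,0,6,3,4] -> 9 nonzero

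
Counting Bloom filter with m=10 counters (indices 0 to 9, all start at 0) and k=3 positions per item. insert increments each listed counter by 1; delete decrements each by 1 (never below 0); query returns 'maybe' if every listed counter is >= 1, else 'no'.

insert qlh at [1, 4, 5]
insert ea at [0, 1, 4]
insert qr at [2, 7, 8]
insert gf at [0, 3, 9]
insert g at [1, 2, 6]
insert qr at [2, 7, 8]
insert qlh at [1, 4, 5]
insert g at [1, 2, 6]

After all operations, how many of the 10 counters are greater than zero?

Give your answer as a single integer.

Step 1: insert qlh at [1, 4, 5] -> counters=[0,1,0,0,1,1,0,0,0,0]
Step 2: insert ea at [0, 1, 4] -> counters=[1,2,0,0,2,1,0,0,0,0]
Step 3: insert qr at [2, 7, 8] -> counters=[1,2,1,0,2,1,0,1,1,0]
Step 4: insert gf at [0, 3, 9] -> counters=[2,2,1,1,2,1,0,1,1,1]
Step 5: insert g at [1, 2, 6] -> counters=[2,3,2,1,2,1,1,1,1,1]
Step 6: insert qr at [2, 7, 8] -> counters=[2,3,3,1,2,1,1,2,2,1]
Step 7: insert qlh at [1, 4, 5] -> counters=[2,4,3,1,3,2,1,2,2,1]
Step 8: insert g at [1, 2, 6] -> counters=[2,5,4,1,3,2,2,2,2,1]
Final counters=[2,5,4,1,3,2,2,2,2,1] -> 10 nonzero

Answer: 10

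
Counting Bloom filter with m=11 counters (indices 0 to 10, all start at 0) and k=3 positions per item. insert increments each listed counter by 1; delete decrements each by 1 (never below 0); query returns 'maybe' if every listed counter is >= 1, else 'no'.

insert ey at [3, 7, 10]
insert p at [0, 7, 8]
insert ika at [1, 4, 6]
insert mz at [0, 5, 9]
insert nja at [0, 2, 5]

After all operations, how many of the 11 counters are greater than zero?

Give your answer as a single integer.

Step 1: insert ey at [3, 7, 10] -> counters=[0,0,0,1,0,0,0,1,0,0,1]
Step 2: insert p at [0, 7, 8] -> counters=[1,0,0,1,0,0,0,2,1,0,1]
Step 3: insert ika at [1, 4, 6] -> counters=[1,1,0,1,1,0,1,2,1,0,1]
Step 4: insert mz at [0, 5, 9] -> counters=[2,1,0,1,1,1,1,2,1,1,1]
Step 5: insert nja at [0, 2, 5] -> counters=[3,1,1,1,1,2,1,2,1,1,1]
Final counters=[3,1,1,1,1,2,1,2,1,1,1] -> 11 nonzero

Answer: 11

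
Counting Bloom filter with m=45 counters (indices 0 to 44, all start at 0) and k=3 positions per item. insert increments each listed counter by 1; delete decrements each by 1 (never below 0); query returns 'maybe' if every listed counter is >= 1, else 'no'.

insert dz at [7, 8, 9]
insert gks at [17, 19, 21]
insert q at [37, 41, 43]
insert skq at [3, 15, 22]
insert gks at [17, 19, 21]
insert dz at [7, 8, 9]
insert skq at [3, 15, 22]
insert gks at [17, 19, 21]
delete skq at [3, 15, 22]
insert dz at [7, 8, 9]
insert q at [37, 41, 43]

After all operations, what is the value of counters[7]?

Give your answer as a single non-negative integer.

Answer: 3

Derivation:
Step 1: insert dz at [7, 8, 9] -> counters=[0,0,0,0,0,0,0,1,1,1,0,0,0,0,0,0,0,0,0,0,0,0,0,0,0,0,0,0,0,0,0,0,0,0,0,0,0,0,0,0,0,0,0,0,0]
Step 2: insert gks at [17, 19, 21] -> counters=[0,0,0,0,0,0,0,1,1,1,0,0,0,0,0,0,0,1,0,1,0,1,0,0,0,0,0,0,0,0,0,0,0,0,0,0,0,0,0,0,0,0,0,0,0]
Step 3: insert q at [37, 41, 43] -> counters=[0,0,0,0,0,0,0,1,1,1,0,0,0,0,0,0,0,1,0,1,0,1,0,0,0,0,0,0,0,0,0,0,0,0,0,0,0,1,0,0,0,1,0,1,0]
Step 4: insert skq at [3, 15, 22] -> counters=[0,0,0,1,0,0,0,1,1,1,0,0,0,0,0,1,0,1,0,1,0,1,1,0,0,0,0,0,0,0,0,0,0,0,0,0,0,1,0,0,0,1,0,1,0]
Step 5: insert gks at [17, 19, 21] -> counters=[0,0,0,1,0,0,0,1,1,1,0,0,0,0,0,1,0,2,0,2,0,2,1,0,0,0,0,0,0,0,0,0,0,0,0,0,0,1,0,0,0,1,0,1,0]
Step 6: insert dz at [7, 8, 9] -> counters=[0,0,0,1,0,0,0,2,2,2,0,0,0,0,0,1,0,2,0,2,0,2,1,0,0,0,0,0,0,0,0,0,0,0,0,0,0,1,0,0,0,1,0,1,0]
Step 7: insert skq at [3, 15, 22] -> counters=[0,0,0,2,0,0,0,2,2,2,0,0,0,0,0,2,0,2,0,2,0,2,2,0,0,0,0,0,0,0,0,0,0,0,0,0,0,1,0,0,0,1,0,1,0]
Step 8: insert gks at [17, 19, 21] -> counters=[0,0,0,2,0,0,0,2,2,2,0,0,0,0,0,2,0,3,0,3,0,3,2,0,0,0,0,0,0,0,0,0,0,0,0,0,0,1,0,0,0,1,0,1,0]
Step 9: delete skq at [3, 15, 22] -> counters=[0,0,0,1,0,0,0,2,2,2,0,0,0,0,0,1,0,3,0,3,0,3,1,0,0,0,0,0,0,0,0,0,0,0,0,0,0,1,0,0,0,1,0,1,0]
Step 10: insert dz at [7, 8, 9] -> counters=[0,0,0,1,0,0,0,3,3,3,0,0,0,0,0,1,0,3,0,3,0,3,1,0,0,0,0,0,0,0,0,0,0,0,0,0,0,1,0,0,0,1,0,1,0]
Step 11: insert q at [37, 41, 43] -> counters=[0,0,0,1,0,0,0,3,3,3,0,0,0,0,0,1,0,3,0,3,0,3,1,0,0,0,0,0,0,0,0,0,0,0,0,0,0,2,0,0,0,2,0,2,0]
Final counters=[0,0,0,1,0,0,0,3,3,3,0,0,0,0,0,1,0,3,0,3,0,3,1,0,0,0,0,0,0,0,0,0,0,0,0,0,0,2,0,0,0,2,0,2,0] -> counters[7]=3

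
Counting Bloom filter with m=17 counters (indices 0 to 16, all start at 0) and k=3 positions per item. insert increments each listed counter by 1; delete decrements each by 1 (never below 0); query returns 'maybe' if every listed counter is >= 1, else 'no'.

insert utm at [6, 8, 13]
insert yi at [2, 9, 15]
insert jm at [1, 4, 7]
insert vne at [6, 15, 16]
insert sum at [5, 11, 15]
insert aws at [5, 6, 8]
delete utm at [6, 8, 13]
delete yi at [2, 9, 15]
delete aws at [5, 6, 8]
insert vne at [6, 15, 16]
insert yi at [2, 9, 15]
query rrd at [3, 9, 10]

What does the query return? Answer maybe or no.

Answer: no

Derivation:
Step 1: insert utm at [6, 8, 13] -> counters=[0,0,0,0,0,0,1,0,1,0,0,0,0,1,0,0,0]
Step 2: insert yi at [2, 9, 15] -> counters=[0,0,1,0,0,0,1,0,1,1,0,0,0,1,0,1,0]
Step 3: insert jm at [1, 4, 7] -> counters=[0,1,1,0,1,0,1,1,1,1,0,0,0,1,0,1,0]
Step 4: insert vne at [6, 15, 16] -> counters=[0,1,1,0,1,0,2,1,1,1,0,0,0,1,0,2,1]
Step 5: insert sum at [5, 11, 15] -> counters=[0,1,1,0,1,1,2,1,1,1,0,1,0,1,0,3,1]
Step 6: insert aws at [5, 6, 8] -> counters=[0,1,1,0,1,2,3,1,2,1,0,1,0,1,0,3,1]
Step 7: delete utm at [6, 8, 13] -> counters=[0,1,1,0,1,2,2,1,1,1,0,1,0,0,0,3,1]
Step 8: delete yi at [2, 9, 15] -> counters=[0,1,0,0,1,2,2,1,1,0,0,1,0,0,0,2,1]
Step 9: delete aws at [5, 6, 8] -> counters=[0,1,0,0,1,1,1,1,0,0,0,1,0,0,0,2,1]
Step 10: insert vne at [6, 15, 16] -> counters=[0,1,0,0,1,1,2,1,0,0,0,1,0,0,0,3,2]
Step 11: insert yi at [2, 9, 15] -> counters=[0,1,1,0,1,1,2,1,0,1,0,1,0,0,0,4,2]
Query rrd: check counters[3]=0 counters[9]=1 counters[10]=0 -> no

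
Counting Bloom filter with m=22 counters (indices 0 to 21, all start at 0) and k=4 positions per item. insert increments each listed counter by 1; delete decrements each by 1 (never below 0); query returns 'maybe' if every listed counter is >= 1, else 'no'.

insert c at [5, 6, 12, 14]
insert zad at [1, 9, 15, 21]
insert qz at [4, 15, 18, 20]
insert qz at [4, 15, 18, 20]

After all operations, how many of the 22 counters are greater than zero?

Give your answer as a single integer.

Answer: 11

Derivation:
Step 1: insert c at [5, 6, 12, 14] -> counters=[0,0,0,0,0,1,1,0,0,0,0,0,1,0,1,0,0,0,0,0,0,0]
Step 2: insert zad at [1, 9, 15, 21] -> counters=[0,1,0,0,0,1,1,0,0,1,0,0,1,0,1,1,0,0,0,0,0,1]
Step 3: insert qz at [4, 15, 18, 20] -> counters=[0,1,0,0,1,1,1,0,0,1,0,0,1,0,1,2,0,0,1,0,1,1]
Step 4: insert qz at [4, 15, 18, 20] -> counters=[0,1,0,0,2,1,1,0,0,1,0,0,1,0,1,3,0,0,2,0,2,1]
Final counters=[0,1,0,0,2,1,1,0,0,1,0,0,1,0,1,3,0,0,2,0,2,1] -> 11 nonzero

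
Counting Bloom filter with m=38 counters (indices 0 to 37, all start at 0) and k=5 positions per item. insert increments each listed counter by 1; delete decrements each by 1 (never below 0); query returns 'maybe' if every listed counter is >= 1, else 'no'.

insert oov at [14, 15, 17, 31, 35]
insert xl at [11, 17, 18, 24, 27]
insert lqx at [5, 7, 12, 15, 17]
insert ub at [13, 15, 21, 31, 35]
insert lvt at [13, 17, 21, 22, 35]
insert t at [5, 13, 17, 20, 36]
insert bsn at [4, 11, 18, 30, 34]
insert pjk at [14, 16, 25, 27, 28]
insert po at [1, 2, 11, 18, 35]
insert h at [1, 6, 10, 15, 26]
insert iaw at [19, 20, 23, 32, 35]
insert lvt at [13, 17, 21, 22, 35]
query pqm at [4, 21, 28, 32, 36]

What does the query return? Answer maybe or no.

Answer: maybe

Derivation:
Step 1: insert oov at [14, 15, 17, 31, 35] -> counters=[0,0,0,0,0,0,0,0,0,0,0,0,0,0,1,1,0,1,0,0,0,0,0,0,0,0,0,0,0,0,0,1,0,0,0,1,0,0]
Step 2: insert xl at [11, 17, 18, 24, 27] -> counters=[0,0,0,0,0,0,0,0,0,0,0,1,0,0,1,1,0,2,1,0,0,0,0,0,1,0,0,1,0,0,0,1,0,0,0,1,0,0]
Step 3: insert lqx at [5, 7, 12, 15, 17] -> counters=[0,0,0,0,0,1,0,1,0,0,0,1,1,0,1,2,0,3,1,0,0,0,0,0,1,0,0,1,0,0,0,1,0,0,0,1,0,0]
Step 4: insert ub at [13, 15, 21, 31, 35] -> counters=[0,0,0,0,0,1,0,1,0,0,0,1,1,1,1,3,0,3,1,0,0,1,0,0,1,0,0,1,0,0,0,2,0,0,0,2,0,0]
Step 5: insert lvt at [13, 17, 21, 22, 35] -> counters=[0,0,0,0,0,1,0,1,0,0,0,1,1,2,1,3,0,4,1,0,0,2,1,0,1,0,0,1,0,0,0,2,0,0,0,3,0,0]
Step 6: insert t at [5, 13, 17, 20, 36] -> counters=[0,0,0,0,0,2,0,1,0,0,0,1,1,3,1,3,0,5,1,0,1,2,1,0,1,0,0,1,0,0,0,2,0,0,0,3,1,0]
Step 7: insert bsn at [4, 11, 18, 30, 34] -> counters=[0,0,0,0,1,2,0,1,0,0,0,2,1,3,1,3,0,5,2,0,1,2,1,0,1,0,0,1,0,0,1,2,0,0,1,3,1,0]
Step 8: insert pjk at [14, 16, 25, 27, 28] -> counters=[0,0,0,0,1,2,0,1,0,0,0,2,1,3,2,3,1,5,2,0,1,2,1,0,1,1,0,2,1,0,1,2,0,0,1,3,1,0]
Step 9: insert po at [1, 2, 11, 18, 35] -> counters=[0,1,1,0,1,2,0,1,0,0,0,3,1,3,2,3,1,5,3,0,1,2,1,0,1,1,0,2,1,0,1,2,0,0,1,4,1,0]
Step 10: insert h at [1, 6, 10, 15, 26] -> counters=[0,2,1,0,1,2,1,1,0,0,1,3,1,3,2,4,1,5,3,0,1,2,1,0,1,1,1,2,1,0,1,2,0,0,1,4,1,0]
Step 11: insert iaw at [19, 20, 23, 32, 35] -> counters=[0,2,1,0,1,2,1,1,0,0,1,3,1,3,2,4,1,5,3,1,2,2,1,1,1,1,1,2,1,0,1,2,1,0,1,5,1,0]
Step 12: insert lvt at [13, 17, 21, 22, 35] -> counters=[0,2,1,0,1,2,1,1,0,0,1,3,1,4,2,4,1,6,3,1,2,3,2,1,1,1,1,2,1,0,1,2,1,0,1,6,1,0]
Query pqm: check counters[4]=1 counters[21]=3 counters[28]=1 counters[32]=1 counters[36]=1 -> maybe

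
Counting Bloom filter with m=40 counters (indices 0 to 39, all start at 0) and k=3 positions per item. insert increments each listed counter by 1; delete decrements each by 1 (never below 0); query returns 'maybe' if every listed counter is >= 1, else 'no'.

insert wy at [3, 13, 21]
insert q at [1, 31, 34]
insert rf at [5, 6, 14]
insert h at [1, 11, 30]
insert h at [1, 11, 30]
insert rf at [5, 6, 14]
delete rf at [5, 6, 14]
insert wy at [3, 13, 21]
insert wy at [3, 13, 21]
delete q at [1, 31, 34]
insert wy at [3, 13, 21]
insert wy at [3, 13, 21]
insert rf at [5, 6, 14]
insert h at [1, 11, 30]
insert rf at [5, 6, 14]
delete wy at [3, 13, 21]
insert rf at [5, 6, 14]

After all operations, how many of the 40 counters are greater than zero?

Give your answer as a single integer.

Step 1: insert wy at [3, 13, 21] -> counters=[0,0,0,1,0,0,0,0,0,0,0,0,0,1,0,0,0,0,0,0,0,1,0,0,0,0,0,0,0,0,0,0,0,0,0,0,0,0,0,0]
Step 2: insert q at [1, 31, 34] -> counters=[0,1,0,1,0,0,0,0,0,0,0,0,0,1,0,0,0,0,0,0,0,1,0,0,0,0,0,0,0,0,0,1,0,0,1,0,0,0,0,0]
Step 3: insert rf at [5, 6, 14] -> counters=[0,1,0,1,0,1,1,0,0,0,0,0,0,1,1,0,0,0,0,0,0,1,0,0,0,0,0,0,0,0,0,1,0,0,1,0,0,0,0,0]
Step 4: insert h at [1, 11, 30] -> counters=[0,2,0,1,0,1,1,0,0,0,0,1,0,1,1,0,0,0,0,0,0,1,0,0,0,0,0,0,0,0,1,1,0,0,1,0,0,0,0,0]
Step 5: insert h at [1, 11, 30] -> counters=[0,3,0,1,0,1,1,0,0,0,0,2,0,1,1,0,0,0,0,0,0,1,0,0,0,0,0,0,0,0,2,1,0,0,1,0,0,0,0,0]
Step 6: insert rf at [5, 6, 14] -> counters=[0,3,0,1,0,2,2,0,0,0,0,2,0,1,2,0,0,0,0,0,0,1,0,0,0,0,0,0,0,0,2,1,0,0,1,0,0,0,0,0]
Step 7: delete rf at [5, 6, 14] -> counters=[0,3,0,1,0,1,1,0,0,0,0,2,0,1,1,0,0,0,0,0,0,1,0,0,0,0,0,0,0,0,2,1,0,0,1,0,0,0,0,0]
Step 8: insert wy at [3, 13, 21] -> counters=[0,3,0,2,0,1,1,0,0,0,0,2,0,2,1,0,0,0,0,0,0,2,0,0,0,0,0,0,0,0,2,1,0,0,1,0,0,0,0,0]
Step 9: insert wy at [3, 13, 21] -> counters=[0,3,0,3,0,1,1,0,0,0,0,2,0,3,1,0,0,0,0,0,0,3,0,0,0,0,0,0,0,0,2,1,0,0,1,0,0,0,0,0]
Step 10: delete q at [1, 31, 34] -> counters=[0,2,0,3,0,1,1,0,0,0,0,2,0,3,1,0,0,0,0,0,0,3,0,0,0,0,0,0,0,0,2,0,0,0,0,0,0,0,0,0]
Step 11: insert wy at [3, 13, 21] -> counters=[0,2,0,4,0,1,1,0,0,0,0,2,0,4,1,0,0,0,0,0,0,4,0,0,0,0,0,0,0,0,2,0,0,0,0,0,0,0,0,0]
Step 12: insert wy at [3, 13, 21] -> counters=[0,2,0,5,0,1,1,0,0,0,0,2,0,5,1,0,0,0,0,0,0,5,0,0,0,0,0,0,0,0,2,0,0,0,0,0,0,0,0,0]
Step 13: insert rf at [5, 6, 14] -> counters=[0,2,0,5,0,2,2,0,0,0,0,2,0,5,2,0,0,0,0,0,0,5,0,0,0,0,0,0,0,0,2,0,0,0,0,0,0,0,0,0]
Step 14: insert h at [1, 11, 30] -> counters=[0,3,0,5,0,2,2,0,0,0,0,3,0,5,2,0,0,0,0,0,0,5,0,0,0,0,0,0,0,0,3,0,0,0,0,0,0,0,0,0]
Step 15: insert rf at [5, 6, 14] -> counters=[0,3,0,5,0,3,3,0,0,0,0,3,0,5,3,0,0,0,0,0,0,5,0,0,0,0,0,0,0,0,3,0,0,0,0,0,0,0,0,0]
Step 16: delete wy at [3, 13, 21] -> counters=[0,3,0,4,0,3,3,0,0,0,0,3,0,4,3,0,0,0,0,0,0,4,0,0,0,0,0,0,0,0,3,0,0,0,0,0,0,0,0,0]
Step 17: insert rf at [5, 6, 14] -> counters=[0,3,0,4,0,4,4,0,0,0,0,3,0,4,4,0,0,0,0,0,0,4,0,0,0,0,0,0,0,0,3,0,0,0,0,0,0,0,0,0]
Final counters=[0,3,0,4,0,4,4,0,0,0,0,3,0,4,4,0,0,0,0,0,0,4,0,0,0,0,0,0,0,0,3,0,0,0,0,0,0,0,0,0] -> 9 nonzero

Answer: 9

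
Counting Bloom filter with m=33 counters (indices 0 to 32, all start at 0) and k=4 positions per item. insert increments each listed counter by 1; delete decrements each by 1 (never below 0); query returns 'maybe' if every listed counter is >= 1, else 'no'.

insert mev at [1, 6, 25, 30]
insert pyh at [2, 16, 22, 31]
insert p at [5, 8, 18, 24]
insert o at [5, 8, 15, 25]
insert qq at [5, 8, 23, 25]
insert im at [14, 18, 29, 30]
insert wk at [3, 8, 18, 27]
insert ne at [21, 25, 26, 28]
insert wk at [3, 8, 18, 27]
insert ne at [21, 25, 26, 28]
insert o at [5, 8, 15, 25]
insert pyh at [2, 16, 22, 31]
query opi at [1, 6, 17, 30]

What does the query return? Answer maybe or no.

Answer: no

Derivation:
Step 1: insert mev at [1, 6, 25, 30] -> counters=[0,1,0,0,0,0,1,0,0,0,0,0,0,0,0,0,0,0,0,0,0,0,0,0,0,1,0,0,0,0,1,0,0]
Step 2: insert pyh at [2, 16, 22, 31] -> counters=[0,1,1,0,0,0,1,0,0,0,0,0,0,0,0,0,1,0,0,0,0,0,1,0,0,1,0,0,0,0,1,1,0]
Step 3: insert p at [5, 8, 18, 24] -> counters=[0,1,1,0,0,1,1,0,1,0,0,0,0,0,0,0,1,0,1,0,0,0,1,0,1,1,0,0,0,0,1,1,0]
Step 4: insert o at [5, 8, 15, 25] -> counters=[0,1,1,0,0,2,1,0,2,0,0,0,0,0,0,1,1,0,1,0,0,0,1,0,1,2,0,0,0,0,1,1,0]
Step 5: insert qq at [5, 8, 23, 25] -> counters=[0,1,1,0,0,3,1,0,3,0,0,0,0,0,0,1,1,0,1,0,0,0,1,1,1,3,0,0,0,0,1,1,0]
Step 6: insert im at [14, 18, 29, 30] -> counters=[0,1,1,0,0,3,1,0,3,0,0,0,0,0,1,1,1,0,2,0,0,0,1,1,1,3,0,0,0,1,2,1,0]
Step 7: insert wk at [3, 8, 18, 27] -> counters=[0,1,1,1,0,3,1,0,4,0,0,0,0,0,1,1,1,0,3,0,0,0,1,1,1,3,0,1,0,1,2,1,0]
Step 8: insert ne at [21, 25, 26, 28] -> counters=[0,1,1,1,0,3,1,0,4,0,0,0,0,0,1,1,1,0,3,0,0,1,1,1,1,4,1,1,1,1,2,1,0]
Step 9: insert wk at [3, 8, 18, 27] -> counters=[0,1,1,2,0,3,1,0,5,0,0,0,0,0,1,1,1,0,4,0,0,1,1,1,1,4,1,2,1,1,2,1,0]
Step 10: insert ne at [21, 25, 26, 28] -> counters=[0,1,1,2,0,3,1,0,5,0,0,0,0,0,1,1,1,0,4,0,0,2,1,1,1,5,2,2,2,1,2,1,0]
Step 11: insert o at [5, 8, 15, 25] -> counters=[0,1,1,2,0,4,1,0,6,0,0,0,0,0,1,2,1,0,4,0,0,2,1,1,1,6,2,2,2,1,2,1,0]
Step 12: insert pyh at [2, 16, 22, 31] -> counters=[0,1,2,2,0,4,1,0,6,0,0,0,0,0,1,2,2,0,4,0,0,2,2,1,1,6,2,2,2,1,2,2,0]
Query opi: check counters[1]=1 counters[6]=1 counters[17]=0 counters[30]=2 -> no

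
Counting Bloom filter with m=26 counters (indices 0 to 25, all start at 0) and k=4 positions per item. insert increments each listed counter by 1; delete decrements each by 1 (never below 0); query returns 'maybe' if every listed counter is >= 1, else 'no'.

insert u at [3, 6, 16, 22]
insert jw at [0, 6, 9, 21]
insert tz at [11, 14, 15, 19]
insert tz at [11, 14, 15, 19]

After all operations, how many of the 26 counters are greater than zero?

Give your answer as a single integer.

Step 1: insert u at [3, 6, 16, 22] -> counters=[0,0,0,1,0,0,1,0,0,0,0,0,0,0,0,0,1,0,0,0,0,0,1,0,0,0]
Step 2: insert jw at [0, 6, 9, 21] -> counters=[1,0,0,1,0,0,2,0,0,1,0,0,0,0,0,0,1,0,0,0,0,1,1,0,0,0]
Step 3: insert tz at [11, 14, 15, 19] -> counters=[1,0,0,1,0,0,2,0,0,1,0,1,0,0,1,1,1,0,0,1,0,1,1,0,0,0]
Step 4: insert tz at [11, 14, 15, 19] -> counters=[1,0,0,1,0,0,2,0,0,1,0,2,0,0,2,2,1,0,0,2,0,1,1,0,0,0]
Final counters=[1,0,0,1,0,0,2,0,0,1,0,2,0,0,2,2,1,0,0,2,0,1,1,0,0,0] -> 11 nonzero

Answer: 11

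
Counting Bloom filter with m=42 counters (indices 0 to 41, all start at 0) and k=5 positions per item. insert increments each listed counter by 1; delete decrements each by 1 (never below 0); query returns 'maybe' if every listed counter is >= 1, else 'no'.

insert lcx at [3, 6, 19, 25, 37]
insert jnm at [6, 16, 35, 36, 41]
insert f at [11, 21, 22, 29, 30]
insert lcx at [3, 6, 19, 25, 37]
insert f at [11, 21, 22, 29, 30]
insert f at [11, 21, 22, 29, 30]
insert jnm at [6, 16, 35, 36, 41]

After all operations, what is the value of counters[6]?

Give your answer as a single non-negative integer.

Answer: 4

Derivation:
Step 1: insert lcx at [3, 6, 19, 25, 37] -> counters=[0,0,0,1,0,0,1,0,0,0,0,0,0,0,0,0,0,0,0,1,0,0,0,0,0,1,0,0,0,0,0,0,0,0,0,0,0,1,0,0,0,0]
Step 2: insert jnm at [6, 16, 35, 36, 41] -> counters=[0,0,0,1,0,0,2,0,0,0,0,0,0,0,0,0,1,0,0,1,0,0,0,0,0,1,0,0,0,0,0,0,0,0,0,1,1,1,0,0,0,1]
Step 3: insert f at [11, 21, 22, 29, 30] -> counters=[0,0,0,1,0,0,2,0,0,0,0,1,0,0,0,0,1,0,0,1,0,1,1,0,0,1,0,0,0,1,1,0,0,0,0,1,1,1,0,0,0,1]
Step 4: insert lcx at [3, 6, 19, 25, 37] -> counters=[0,0,0,2,0,0,3,0,0,0,0,1,0,0,0,0,1,0,0,2,0,1,1,0,0,2,0,0,0,1,1,0,0,0,0,1,1,2,0,0,0,1]
Step 5: insert f at [11, 21, 22, 29, 30] -> counters=[0,0,0,2,0,0,3,0,0,0,0,2,0,0,0,0,1,0,0,2,0,2,2,0,0,2,0,0,0,2,2,0,0,0,0,1,1,2,0,0,0,1]
Step 6: insert f at [11, 21, 22, 29, 30] -> counters=[0,0,0,2,0,0,3,0,0,0,0,3,0,0,0,0,1,0,0,2,0,3,3,0,0,2,0,0,0,3,3,0,0,0,0,1,1,2,0,0,0,1]
Step 7: insert jnm at [6, 16, 35, 36, 41] -> counters=[0,0,0,2,0,0,4,0,0,0,0,3,0,0,0,0,2,0,0,2,0,3,3,0,0,2,0,0,0,3,3,0,0,0,0,2,2,2,0,0,0,2]
Final counters=[0,0,0,2,0,0,4,0,0,0,0,3,0,0,0,0,2,0,0,2,0,3,3,0,0,2,0,0,0,3,3,0,0,0,0,2,2,2,0,0,0,2] -> counters[6]=4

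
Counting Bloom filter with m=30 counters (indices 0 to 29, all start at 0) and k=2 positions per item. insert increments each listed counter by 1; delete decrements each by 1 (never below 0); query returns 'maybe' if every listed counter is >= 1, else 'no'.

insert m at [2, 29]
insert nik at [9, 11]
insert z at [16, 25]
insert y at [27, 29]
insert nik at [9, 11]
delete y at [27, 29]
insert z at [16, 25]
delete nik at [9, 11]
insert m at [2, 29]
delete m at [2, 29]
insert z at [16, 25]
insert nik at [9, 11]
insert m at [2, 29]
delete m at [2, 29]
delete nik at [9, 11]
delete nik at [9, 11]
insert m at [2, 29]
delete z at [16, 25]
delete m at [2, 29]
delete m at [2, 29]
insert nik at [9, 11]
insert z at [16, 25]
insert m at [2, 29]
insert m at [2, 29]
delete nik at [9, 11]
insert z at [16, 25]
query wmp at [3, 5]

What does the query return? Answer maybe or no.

Step 1: insert m at [2, 29] -> counters=[0,0,1,0,0,0,0,0,0,0,0,0,0,0,0,0,0,0,0,0,0,0,0,0,0,0,0,0,0,1]
Step 2: insert nik at [9, 11] -> counters=[0,0,1,0,0,0,0,0,0,1,0,1,0,0,0,0,0,0,0,0,0,0,0,0,0,0,0,0,0,1]
Step 3: insert z at [16, 25] -> counters=[0,0,1,0,0,0,0,0,0,1,0,1,0,0,0,0,1,0,0,0,0,0,0,0,0,1,0,0,0,1]
Step 4: insert y at [27, 29] -> counters=[0,0,1,0,0,0,0,0,0,1,0,1,0,0,0,0,1,0,0,0,0,0,0,0,0,1,0,1,0,2]
Step 5: insert nik at [9, 11] -> counters=[0,0,1,0,0,0,0,0,0,2,0,2,0,0,0,0,1,0,0,0,0,0,0,0,0,1,0,1,0,2]
Step 6: delete y at [27, 29] -> counters=[0,0,1,0,0,0,0,0,0,2,0,2,0,0,0,0,1,0,0,0,0,0,0,0,0,1,0,0,0,1]
Step 7: insert z at [16, 25] -> counters=[0,0,1,0,0,0,0,0,0,2,0,2,0,0,0,0,2,0,0,0,0,0,0,0,0,2,0,0,0,1]
Step 8: delete nik at [9, 11] -> counters=[0,0,1,0,0,0,0,0,0,1,0,1,0,0,0,0,2,0,0,0,0,0,0,0,0,2,0,0,0,1]
Step 9: insert m at [2, 29] -> counters=[0,0,2,0,0,0,0,0,0,1,0,1,0,0,0,0,2,0,0,0,0,0,0,0,0,2,0,0,0,2]
Step 10: delete m at [2, 29] -> counters=[0,0,1,0,0,0,0,0,0,1,0,1,0,0,0,0,2,0,0,0,0,0,0,0,0,2,0,0,0,1]
Step 11: insert z at [16, 25] -> counters=[0,0,1,0,0,0,0,0,0,1,0,1,0,0,0,0,3,0,0,0,0,0,0,0,0,3,0,0,0,1]
Step 12: insert nik at [9, 11] -> counters=[0,0,1,0,0,0,0,0,0,2,0,2,0,0,0,0,3,0,0,0,0,0,0,0,0,3,0,0,0,1]
Step 13: insert m at [2, 29] -> counters=[0,0,2,0,0,0,0,0,0,2,0,2,0,0,0,0,3,0,0,0,0,0,0,0,0,3,0,0,0,2]
Step 14: delete m at [2, 29] -> counters=[0,0,1,0,0,0,0,0,0,2,0,2,0,0,0,0,3,0,0,0,0,0,0,0,0,3,0,0,0,1]
Step 15: delete nik at [9, 11] -> counters=[0,0,1,0,0,0,0,0,0,1,0,1,0,0,0,0,3,0,0,0,0,0,0,0,0,3,0,0,0,1]
Step 16: delete nik at [9, 11] -> counters=[0,0,1,0,0,0,0,0,0,0,0,0,0,0,0,0,3,0,0,0,0,0,0,0,0,3,0,0,0,1]
Step 17: insert m at [2, 29] -> counters=[0,0,2,0,0,0,0,0,0,0,0,0,0,0,0,0,3,0,0,0,0,0,0,0,0,3,0,0,0,2]
Step 18: delete z at [16, 25] -> counters=[0,0,2,0,0,0,0,0,0,0,0,0,0,0,0,0,2,0,0,0,0,0,0,0,0,2,0,0,0,2]
Step 19: delete m at [2, 29] -> counters=[0,0,1,0,0,0,0,0,0,0,0,0,0,0,0,0,2,0,0,0,0,0,0,0,0,2,0,0,0,1]
Step 20: delete m at [2, 29] -> counters=[0,0,0,0,0,0,0,0,0,0,0,0,0,0,0,0,2,0,0,0,0,0,0,0,0,2,0,0,0,0]
Step 21: insert nik at [9, 11] -> counters=[0,0,0,0,0,0,0,0,0,1,0,1,0,0,0,0,2,0,0,0,0,0,0,0,0,2,0,0,0,0]
Step 22: insert z at [16, 25] -> counters=[0,0,0,0,0,0,0,0,0,1,0,1,0,0,0,0,3,0,0,0,0,0,0,0,0,3,0,0,0,0]
Step 23: insert m at [2, 29] -> counters=[0,0,1,0,0,0,0,0,0,1,0,1,0,0,0,0,3,0,0,0,0,0,0,0,0,3,0,0,0,1]
Step 24: insert m at [2, 29] -> counters=[0,0,2,0,0,0,0,0,0,1,0,1,0,0,0,0,3,0,0,0,0,0,0,0,0,3,0,0,0,2]
Step 25: delete nik at [9, 11] -> counters=[0,0,2,0,0,0,0,0,0,0,0,0,0,0,0,0,3,0,0,0,0,0,0,0,0,3,0,0,0,2]
Step 26: insert z at [16, 25] -> counters=[0,0,2,0,0,0,0,0,0,0,0,0,0,0,0,0,4,0,0,0,0,0,0,0,0,4,0,0,0,2]
Query wmp: check counters[3]=0 counters[5]=0 -> no

Answer: no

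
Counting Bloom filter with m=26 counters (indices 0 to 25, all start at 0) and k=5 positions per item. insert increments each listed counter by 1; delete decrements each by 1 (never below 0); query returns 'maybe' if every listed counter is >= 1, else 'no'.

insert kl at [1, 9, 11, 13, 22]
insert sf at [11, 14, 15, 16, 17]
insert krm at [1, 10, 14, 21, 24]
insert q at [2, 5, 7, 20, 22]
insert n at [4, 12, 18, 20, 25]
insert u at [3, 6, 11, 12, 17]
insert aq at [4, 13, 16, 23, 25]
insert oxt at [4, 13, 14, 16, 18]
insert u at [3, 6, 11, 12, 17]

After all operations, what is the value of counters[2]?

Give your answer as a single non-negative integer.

Answer: 1

Derivation:
Step 1: insert kl at [1, 9, 11, 13, 22] -> counters=[0,1,0,0,0,0,0,0,0,1,0,1,0,1,0,0,0,0,0,0,0,0,1,0,0,0]
Step 2: insert sf at [11, 14, 15, 16, 17] -> counters=[0,1,0,0,0,0,0,0,0,1,0,2,0,1,1,1,1,1,0,0,0,0,1,0,0,0]
Step 3: insert krm at [1, 10, 14, 21, 24] -> counters=[0,2,0,0,0,0,0,0,0,1,1,2,0,1,2,1,1,1,0,0,0,1,1,0,1,0]
Step 4: insert q at [2, 5, 7, 20, 22] -> counters=[0,2,1,0,0,1,0,1,0,1,1,2,0,1,2,1,1,1,0,0,1,1,2,0,1,0]
Step 5: insert n at [4, 12, 18, 20, 25] -> counters=[0,2,1,0,1,1,0,1,0,1,1,2,1,1,2,1,1,1,1,0,2,1,2,0,1,1]
Step 6: insert u at [3, 6, 11, 12, 17] -> counters=[0,2,1,1,1,1,1,1,0,1,1,3,2,1,2,1,1,2,1,0,2,1,2,0,1,1]
Step 7: insert aq at [4, 13, 16, 23, 25] -> counters=[0,2,1,1,2,1,1,1,0,1,1,3,2,2,2,1,2,2,1,0,2,1,2,1,1,2]
Step 8: insert oxt at [4, 13, 14, 16, 18] -> counters=[0,2,1,1,3,1,1,1,0,1,1,3,2,3,3,1,3,2,2,0,2,1,2,1,1,2]
Step 9: insert u at [3, 6, 11, 12, 17] -> counters=[0,2,1,2,3,1,2,1,0,1,1,4,3,3,3,1,3,3,2,0,2,1,2,1,1,2]
Final counters=[0,2,1,2,3,1,2,1,0,1,1,4,3,3,3,1,3,3,2,0,2,1,2,1,1,2] -> counters[2]=1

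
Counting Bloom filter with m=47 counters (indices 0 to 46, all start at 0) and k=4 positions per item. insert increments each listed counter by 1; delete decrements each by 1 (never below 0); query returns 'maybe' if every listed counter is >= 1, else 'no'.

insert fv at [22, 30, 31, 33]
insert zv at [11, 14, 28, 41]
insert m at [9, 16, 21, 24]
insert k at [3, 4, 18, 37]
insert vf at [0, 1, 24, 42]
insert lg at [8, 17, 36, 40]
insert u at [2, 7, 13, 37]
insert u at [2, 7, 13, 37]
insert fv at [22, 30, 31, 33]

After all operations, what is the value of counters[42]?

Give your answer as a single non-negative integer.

Answer: 1

Derivation:
Step 1: insert fv at [22, 30, 31, 33] -> counters=[0,0,0,0,0,0,0,0,0,0,0,0,0,0,0,0,0,0,0,0,0,0,1,0,0,0,0,0,0,0,1,1,0,1,0,0,0,0,0,0,0,0,0,0,0,0,0]
Step 2: insert zv at [11, 14, 28, 41] -> counters=[0,0,0,0,0,0,0,0,0,0,0,1,0,0,1,0,0,0,0,0,0,0,1,0,0,0,0,0,1,0,1,1,0,1,0,0,0,0,0,0,0,1,0,0,0,0,0]
Step 3: insert m at [9, 16, 21, 24] -> counters=[0,0,0,0,0,0,0,0,0,1,0,1,0,0,1,0,1,0,0,0,0,1,1,0,1,0,0,0,1,0,1,1,0,1,0,0,0,0,0,0,0,1,0,0,0,0,0]
Step 4: insert k at [3, 4, 18, 37] -> counters=[0,0,0,1,1,0,0,0,0,1,0,1,0,0,1,0,1,0,1,0,0,1,1,0,1,0,0,0,1,0,1,1,0,1,0,0,0,1,0,0,0,1,0,0,0,0,0]
Step 5: insert vf at [0, 1, 24, 42] -> counters=[1,1,0,1,1,0,0,0,0,1,0,1,0,0,1,0,1,0,1,0,0,1,1,0,2,0,0,0,1,0,1,1,0,1,0,0,0,1,0,0,0,1,1,0,0,0,0]
Step 6: insert lg at [8, 17, 36, 40] -> counters=[1,1,0,1,1,0,0,0,1,1,0,1,0,0,1,0,1,1,1,0,0,1,1,0,2,0,0,0,1,0,1,1,0,1,0,0,1,1,0,0,1,1,1,0,0,0,0]
Step 7: insert u at [2, 7, 13, 37] -> counters=[1,1,1,1,1,0,0,1,1,1,0,1,0,1,1,0,1,1,1,0,0,1,1,0,2,0,0,0,1,0,1,1,0,1,0,0,1,2,0,0,1,1,1,0,0,0,0]
Step 8: insert u at [2, 7, 13, 37] -> counters=[1,1,2,1,1,0,0,2,1,1,0,1,0,2,1,0,1,1,1,0,0,1,1,0,2,0,0,0,1,0,1,1,0,1,0,0,1,3,0,0,1,1,1,0,0,0,0]
Step 9: insert fv at [22, 30, 31, 33] -> counters=[1,1,2,1,1,0,0,2,1,1,0,1,0,2,1,0,1,1,1,0,0,1,2,0,2,0,0,0,1,0,2,2,0,2,0,0,1,3,0,0,1,1,1,0,0,0,0]
Final counters=[1,1,2,1,1,0,0,2,1,1,0,1,0,2,1,0,1,1,1,0,0,1,2,0,2,0,0,0,1,0,2,2,0,2,0,0,1,3,0,0,1,1,1,0,0,0,0] -> counters[42]=1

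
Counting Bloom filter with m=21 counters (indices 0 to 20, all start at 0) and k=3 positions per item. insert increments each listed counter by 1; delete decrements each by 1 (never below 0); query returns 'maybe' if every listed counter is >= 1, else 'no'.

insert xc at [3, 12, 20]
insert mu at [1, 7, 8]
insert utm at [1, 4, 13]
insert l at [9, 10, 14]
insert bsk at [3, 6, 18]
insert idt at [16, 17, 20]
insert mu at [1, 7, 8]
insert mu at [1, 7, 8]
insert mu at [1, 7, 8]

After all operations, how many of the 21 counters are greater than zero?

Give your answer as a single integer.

Answer: 15

Derivation:
Step 1: insert xc at [3, 12, 20] -> counters=[0,0,0,1,0,0,0,0,0,0,0,0,1,0,0,0,0,0,0,0,1]
Step 2: insert mu at [1, 7, 8] -> counters=[0,1,0,1,0,0,0,1,1,0,0,0,1,0,0,0,0,0,0,0,1]
Step 3: insert utm at [1, 4, 13] -> counters=[0,2,0,1,1,0,0,1,1,0,0,0,1,1,0,0,0,0,0,0,1]
Step 4: insert l at [9, 10, 14] -> counters=[0,2,0,1,1,0,0,1,1,1,1,0,1,1,1,0,0,0,0,0,1]
Step 5: insert bsk at [3, 6, 18] -> counters=[0,2,0,2,1,0,1,1,1,1,1,0,1,1,1,0,0,0,1,0,1]
Step 6: insert idt at [16, 17, 20] -> counters=[0,2,0,2,1,0,1,1,1,1,1,0,1,1,1,0,1,1,1,0,2]
Step 7: insert mu at [1, 7, 8] -> counters=[0,3,0,2,1,0,1,2,2,1,1,0,1,1,1,0,1,1,1,0,2]
Step 8: insert mu at [1, 7, 8] -> counters=[0,4,0,2,1,0,1,3,3,1,1,0,1,1,1,0,1,1,1,0,2]
Step 9: insert mu at [1, 7, 8] -> counters=[0,5,0,2,1,0,1,4,4,1,1,0,1,1,1,0,1,1,1,0,2]
Final counters=[0,5,0,2,1,0,1,4,4,1,1,0,1,1,1,0,1,1,1,0,2] -> 15 nonzero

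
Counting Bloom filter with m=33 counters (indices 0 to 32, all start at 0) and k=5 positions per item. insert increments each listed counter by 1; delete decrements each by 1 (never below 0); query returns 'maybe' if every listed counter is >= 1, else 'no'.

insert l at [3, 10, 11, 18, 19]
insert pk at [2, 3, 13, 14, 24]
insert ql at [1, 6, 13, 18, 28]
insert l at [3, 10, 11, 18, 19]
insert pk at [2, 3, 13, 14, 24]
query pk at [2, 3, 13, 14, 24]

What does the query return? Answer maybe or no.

Answer: maybe

Derivation:
Step 1: insert l at [3, 10, 11, 18, 19] -> counters=[0,0,0,1,0,0,0,0,0,0,1,1,0,0,0,0,0,0,1,1,0,0,0,0,0,0,0,0,0,0,0,0,0]
Step 2: insert pk at [2, 3, 13, 14, 24] -> counters=[0,0,1,2,0,0,0,0,0,0,1,1,0,1,1,0,0,0,1,1,0,0,0,0,1,0,0,0,0,0,0,0,0]
Step 3: insert ql at [1, 6, 13, 18, 28] -> counters=[0,1,1,2,0,0,1,0,0,0,1,1,0,2,1,0,0,0,2,1,0,0,0,0,1,0,0,0,1,0,0,0,0]
Step 4: insert l at [3, 10, 11, 18, 19] -> counters=[0,1,1,3,0,0,1,0,0,0,2,2,0,2,1,0,0,0,3,2,0,0,0,0,1,0,0,0,1,0,0,0,0]
Step 5: insert pk at [2, 3, 13, 14, 24] -> counters=[0,1,2,4,0,0,1,0,0,0,2,2,0,3,2,0,0,0,3,2,0,0,0,0,2,0,0,0,1,0,0,0,0]
Query pk: check counters[2]=2 counters[3]=4 counters[13]=3 counters[14]=2 counters[24]=2 -> maybe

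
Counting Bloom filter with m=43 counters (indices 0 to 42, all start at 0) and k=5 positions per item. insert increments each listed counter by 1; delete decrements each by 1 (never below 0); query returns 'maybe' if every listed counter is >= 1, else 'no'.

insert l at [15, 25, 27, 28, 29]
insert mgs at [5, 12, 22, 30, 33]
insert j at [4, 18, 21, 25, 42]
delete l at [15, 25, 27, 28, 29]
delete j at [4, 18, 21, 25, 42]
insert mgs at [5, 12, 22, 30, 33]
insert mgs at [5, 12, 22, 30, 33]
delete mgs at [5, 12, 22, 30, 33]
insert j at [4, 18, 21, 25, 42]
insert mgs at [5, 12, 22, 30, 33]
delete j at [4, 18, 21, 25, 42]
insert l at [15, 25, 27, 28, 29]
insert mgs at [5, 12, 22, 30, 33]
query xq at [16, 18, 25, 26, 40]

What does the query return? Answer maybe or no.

Step 1: insert l at [15, 25, 27, 28, 29] -> counters=[0,0,0,0,0,0,0,0,0,0,0,0,0,0,0,1,0,0,0,0,0,0,0,0,0,1,0,1,1,1,0,0,0,0,0,0,0,0,0,0,0,0,0]
Step 2: insert mgs at [5, 12, 22, 30, 33] -> counters=[0,0,0,0,0,1,0,0,0,0,0,0,1,0,0,1,0,0,0,0,0,0,1,0,0,1,0,1,1,1,1,0,0,1,0,0,0,0,0,0,0,0,0]
Step 3: insert j at [4, 18, 21, 25, 42] -> counters=[0,0,0,0,1,1,0,0,0,0,0,0,1,0,0,1,0,0,1,0,0,1,1,0,0,2,0,1,1,1,1,0,0,1,0,0,0,0,0,0,0,0,1]
Step 4: delete l at [15, 25, 27, 28, 29] -> counters=[0,0,0,0,1,1,0,0,0,0,0,0,1,0,0,0,0,0,1,0,0,1,1,0,0,1,0,0,0,0,1,0,0,1,0,0,0,0,0,0,0,0,1]
Step 5: delete j at [4, 18, 21, 25, 42] -> counters=[0,0,0,0,0,1,0,0,0,0,0,0,1,0,0,0,0,0,0,0,0,0,1,0,0,0,0,0,0,0,1,0,0,1,0,0,0,0,0,0,0,0,0]
Step 6: insert mgs at [5, 12, 22, 30, 33] -> counters=[0,0,0,0,0,2,0,0,0,0,0,0,2,0,0,0,0,0,0,0,0,0,2,0,0,0,0,0,0,0,2,0,0,2,0,0,0,0,0,0,0,0,0]
Step 7: insert mgs at [5, 12, 22, 30, 33] -> counters=[0,0,0,0,0,3,0,0,0,0,0,0,3,0,0,0,0,0,0,0,0,0,3,0,0,0,0,0,0,0,3,0,0,3,0,0,0,0,0,0,0,0,0]
Step 8: delete mgs at [5, 12, 22, 30, 33] -> counters=[0,0,0,0,0,2,0,0,0,0,0,0,2,0,0,0,0,0,0,0,0,0,2,0,0,0,0,0,0,0,2,0,0,2,0,0,0,0,0,0,0,0,0]
Step 9: insert j at [4, 18, 21, 25, 42] -> counters=[0,0,0,0,1,2,0,0,0,0,0,0,2,0,0,0,0,0,1,0,0,1,2,0,0,1,0,0,0,0,2,0,0,2,0,0,0,0,0,0,0,0,1]
Step 10: insert mgs at [5, 12, 22, 30, 33] -> counters=[0,0,0,0,1,3,0,0,0,0,0,0,3,0,0,0,0,0,1,0,0,1,3,0,0,1,0,0,0,0,3,0,0,3,0,0,0,0,0,0,0,0,1]
Step 11: delete j at [4, 18, 21, 25, 42] -> counters=[0,0,0,0,0,3,0,0,0,0,0,0,3,0,0,0,0,0,0,0,0,0,3,0,0,0,0,0,0,0,3,0,0,3,0,0,0,0,0,0,0,0,0]
Step 12: insert l at [15, 25, 27, 28, 29] -> counters=[0,0,0,0,0,3,0,0,0,0,0,0,3,0,0,1,0,0,0,0,0,0,3,0,0,1,0,1,1,1,3,0,0,3,0,0,0,0,0,0,0,0,0]
Step 13: insert mgs at [5, 12, 22, 30, 33] -> counters=[0,0,0,0,0,4,0,0,0,0,0,0,4,0,0,1,0,0,0,0,0,0,4,0,0,1,0,1,1,1,4,0,0,4,0,0,0,0,0,0,0,0,0]
Query xq: check counters[16]=0 counters[18]=0 counters[25]=1 counters[26]=0 counters[40]=0 -> no

Answer: no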